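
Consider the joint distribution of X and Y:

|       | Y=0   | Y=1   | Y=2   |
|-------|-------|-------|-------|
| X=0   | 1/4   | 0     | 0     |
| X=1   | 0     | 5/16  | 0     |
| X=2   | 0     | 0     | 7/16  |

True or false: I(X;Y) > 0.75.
Marginal P(X) (row sums):
  P(X=0) = 1/4 + 0 + 0 = 1/4
  P(X=1) = 0 + 5/16 + 0 = 5/16
  P(X=2) = 0 + 0 + 7/16 = 7/16
Marginal P(Y) (column sums):
  P(Y=0) = 1/4 + 0 + 0 = 1/4
  P(Y=1) = 0 + 5/16 + 0 = 5/16
  P(Y=2) = 0 + 0 + 7/16 = 7/16

H(X) = -[(1/4)·log₂(1/4) + (5/16)·log₂(5/16) + (7/16)·log₂(7/16)]
  = 0.5000 + 0.5244 + 0.5218
  = 1.5462 bits
H(Y) = -[(1/4)·log₂(1/4) + (5/16)·log₂(5/16) + (7/16)·log₂(7/16)]
  = 0.5000 + 0.5244 + 0.5218
  = 1.5462 bits
H(X,Y) = -[(1/4)·log₂(1/4) + (5/16)·log₂(5/16) + (7/16)·log₂(7/16)]
  = 0.5000 + 0.5244 + 0.5218
  = 1.5462 bits

I(X;Y) = H(X) + H(Y) - H(X,Y)
  = 1.5462 + 1.5462 - 1.5462
  = 1.5462 bits

True. I(X;Y) = 1.5462 bits, which is > 0.75 bits.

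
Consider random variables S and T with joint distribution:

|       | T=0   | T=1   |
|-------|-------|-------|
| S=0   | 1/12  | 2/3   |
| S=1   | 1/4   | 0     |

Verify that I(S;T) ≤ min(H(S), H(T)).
Marginal P(S) (row sums):
  P(S=0) = 1/12 + 2/3 = 3/4
  P(S=1) = 1/4 + 0 = 1/4
Marginal P(T) (column sums):
  P(T=0) = 1/12 + 1/4 = 1/3
  P(T=1) = 2/3 + 0 = 2/3

H(S) = -[(3/4)·log₂(3/4) + (1/4)·log₂(1/4)]
  = 0.3113 + 0.5000
  = 0.8113 bits
H(T) = -[(1/3)·log₂(1/3) + (2/3)·log₂(2/3)]
  = 0.5283 + 0.3900
  = 0.9183 bits
H(S,T) = -[(1/12)·log₂(1/12) + (2/3)·log₂(2/3) + (1/4)·log₂(1/4)]
  = 0.2987 + 0.3900 + 0.5000
  = 1.1887 bits

I(S;T) = H(S) + H(T) - H(S,T)
  = 0.8113 + 0.9183 - 1.1887
  = 0.5409 bits

min(H(S), H(T)) = min(0.8113, 0.9183) = 0.8113 bits
Since 0.5409 ≤ 0.8113, the bound is satisfied ✓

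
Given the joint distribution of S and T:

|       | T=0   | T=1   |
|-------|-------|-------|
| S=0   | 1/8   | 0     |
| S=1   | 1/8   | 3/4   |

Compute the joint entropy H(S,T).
H(S,T) = -Σ P(S,T) log₂ P(S,T), summed over the non-zero cells:
H(S,T) = -[(1/8)·log₂(1/8) + (1/8)·log₂(1/8) + (3/4)·log₂(3/4)]
  = 0.3750 + 0.3750 + 0.3113
  = 1.0613 bits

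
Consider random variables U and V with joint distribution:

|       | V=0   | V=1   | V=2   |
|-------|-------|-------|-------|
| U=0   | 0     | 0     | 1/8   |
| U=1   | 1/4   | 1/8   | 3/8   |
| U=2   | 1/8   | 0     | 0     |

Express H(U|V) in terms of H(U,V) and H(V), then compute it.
H(U|V) = H(U,V) - H(V)

Marginal P(V) (column sums):
  P(V=0) = 0 + 1/4 + 1/8 = 3/8
  P(V=1) = 0 + 1/8 + 0 = 1/8
  P(V=2) = 1/8 + 3/8 + 0 = 1/2

H(U,V) = -[(1/8)·log₂(1/8) + (1/4)·log₂(1/4) + (1/8)·log₂(1/8) + (3/8)·log₂(3/8) + (1/8)·log₂(1/8)]
  = 0.3750 + 0.5000 + 0.3750 + 0.5306 + 0.3750
  = 2.1556 bits
H(V) = -[(3/8)·log₂(3/8) + (1/8)·log₂(1/8) + (1/2)·log₂(1/2)]
  = 0.5306 + 0.3750 + 0.5000
  = 1.4056 bits

H(U|V) = 2.1556 - 1.4056 = 0.7500 bits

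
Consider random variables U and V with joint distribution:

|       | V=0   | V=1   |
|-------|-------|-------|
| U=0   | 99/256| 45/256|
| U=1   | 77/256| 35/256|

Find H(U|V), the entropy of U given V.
Marginal P(V) (column sums):
  P(V=0) = 99/256 + 77/256 = 11/16
  P(V=1) = 45/256 + 35/256 = 5/16

H(U|V) = -Σ P(U,V)·log₂ P(U|V), where P(U|V) = P(U,V) / P(V)
  (U=0,V=0): P(U|V) = (99/256)/(11/16) = 9/16;  -(99/256)·log₂(9/16) = 0.3210
  (U=0,V=1): P(U|V) = (45/256)/(5/16) = 9/16;  -(45/256)·log₂(9/16) = 0.1459
  (U=1,V=0): P(U|V) = (77/256)/(11/16) = 7/16;  -(77/256)·log₂(7/16) = 0.3587
  (U=1,V=1): P(U|V) = (35/256)/(5/16) = 7/16;  -(35/256)·log₂(7/16) = 0.1631
H(U|V) = 0.3210 + 0.1459 + 0.3587 + 0.1631
  = 0.9887 bits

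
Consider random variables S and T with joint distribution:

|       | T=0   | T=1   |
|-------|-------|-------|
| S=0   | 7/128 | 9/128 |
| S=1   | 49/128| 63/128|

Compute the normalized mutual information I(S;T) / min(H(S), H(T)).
Marginal P(S) (row sums):
  P(S=0) = 7/128 + 9/128 = 1/8
  P(S=1) = 49/128 + 63/128 = 7/8
Marginal P(T) (column sums):
  P(T=0) = 7/128 + 49/128 = 7/16
  P(T=1) = 9/128 + 63/128 = 9/16

H(S) = -[(1/8)·log₂(1/8) + (7/8)·log₂(7/8)]
  = 0.3750 + 0.1686
  = 0.5436 bits
H(T) = -[(7/16)·log₂(7/16) + (9/16)·log₂(9/16)]
  = 0.5218 + 0.4669
  = 0.9887 bits
H(S,T) = -[(7/128)·log₂(7/128) + (9/128)·log₂(9/128) + (49/128)·log₂(49/128) + (63/128)·log₂(63/128)]
  = 0.2293 + 0.2693 + 0.5303 + 0.5034
  = 1.5323 bits

I(S;T) = H(S) + H(T) - H(S,T)
  = 0.5436 + 0.9887 - 1.5323
  = 0.0000 bits

min(H(S), H(T)) = min(0.5436, 0.9887) = 0.5436 bits
Normalized MI = 0.0000 / 0.5436 = 0.0000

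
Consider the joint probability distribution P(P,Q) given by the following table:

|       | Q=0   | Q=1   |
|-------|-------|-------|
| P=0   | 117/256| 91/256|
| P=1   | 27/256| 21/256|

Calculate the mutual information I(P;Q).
Marginal P(P) (row sums):
  P(P=0) = 117/256 + 91/256 = 13/16
  P(P=1) = 27/256 + 21/256 = 3/16
Marginal P(Q) (column sums):
  P(Q=0) = 117/256 + 27/256 = 9/16
  P(Q=1) = 91/256 + 21/256 = 7/16

H(P) = -[(13/16)·log₂(13/16) + (3/16)·log₂(3/16)]
  = 0.2434 + 0.4528
  = 0.6962 bits
H(Q) = -[(9/16)·log₂(9/16) + (7/16)·log₂(7/16)]
  = 0.4669 + 0.5218
  = 0.9887 bits
H(P,Q) = -[(117/256)·log₂(117/256) + (91/256)·log₂(91/256) + (27/256)·log₂(27/256) + (21/256)·log₂(21/256)]
  = 0.5163 + 0.5304 + 0.3423 + 0.2959
  = 1.6849 bits

I(P;Q) = H(P) + H(Q) - H(P,Q)
  = 0.6962 + 0.9887 - 1.6849
  = 0.0000 bits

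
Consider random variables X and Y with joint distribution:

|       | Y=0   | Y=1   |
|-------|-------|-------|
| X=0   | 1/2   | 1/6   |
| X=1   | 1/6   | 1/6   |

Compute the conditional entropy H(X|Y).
Marginal P(Y) (column sums):
  P(Y=0) = 1/2 + 1/6 = 2/3
  P(Y=1) = 1/6 + 1/6 = 1/3

H(X|Y) = -Σ P(X,Y)·log₂ P(X|Y), where P(X|Y) = P(X,Y) / P(Y)
  (X=0,Y=0): P(X|Y) = (1/2)/(2/3) = 3/4;  -(1/2)·log₂(3/4) = 0.2075
  (X=0,Y=1): P(X|Y) = (1/6)/(1/3) = 1/2;  -(1/6)·log₂(1/2) = 0.1667
  (X=1,Y=0): P(X|Y) = (1/6)/(2/3) = 1/4;  -(1/6)·log₂(1/4) = 0.3333
  (X=1,Y=1): P(X|Y) = (1/6)/(1/3) = 1/2;  -(1/6)·log₂(1/2) = 0.1667
H(X|Y) = 0.2075 + 0.1667 + 0.3333 + 0.1667
  = 0.8742 bits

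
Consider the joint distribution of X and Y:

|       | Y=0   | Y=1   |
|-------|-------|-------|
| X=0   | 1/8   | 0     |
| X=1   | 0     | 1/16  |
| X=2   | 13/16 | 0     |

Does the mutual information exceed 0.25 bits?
Marginal P(X) (row sums):
  P(X=0) = 1/8 + 0 = 1/8
  P(X=1) = 0 + 1/16 = 1/16
  P(X=2) = 13/16 + 0 = 13/16
Marginal P(Y) (column sums):
  P(Y=0) = 1/8 + 0 + 13/16 = 15/16
  P(Y=1) = 0 + 1/16 + 0 = 1/16

H(X) = -[(1/8)·log₂(1/8) + (1/16)·log₂(1/16) + (13/16)·log₂(13/16)]
  = 0.3750 + 0.2500 + 0.2434
  = 0.8684 bits
H(Y) = -[(15/16)·log₂(15/16) + (1/16)·log₂(1/16)]
  = 0.0873 + 0.2500
  = 0.3373 bits
H(X,Y) = -[(1/8)·log₂(1/8) + (1/16)·log₂(1/16) + (13/16)·log₂(13/16)]
  = 0.3750 + 0.2500 + 0.2434
  = 0.8684 bits

I(X;Y) = H(X) + H(Y) - H(X,Y)
  = 0.8684 + 0.3373 - 0.8684
  = 0.3373 bits

Yes. I(X;Y) = 0.3373 bits, which is > 0.25 bits.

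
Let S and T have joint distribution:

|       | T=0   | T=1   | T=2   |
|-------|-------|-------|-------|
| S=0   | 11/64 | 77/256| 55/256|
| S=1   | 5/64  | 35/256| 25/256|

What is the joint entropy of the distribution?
H(S,T) = -Σ P(S,T) log₂ P(S,T), summed over the non-zero cells:
H(S,T) = -[(11/64)·log₂(11/64) + (77/256)·log₂(77/256) + (55/256)·log₂(55/256) + (5/64)·log₂(5/64) + (35/256)·log₂(35/256) + (25/256)·log₂(25/256)]
  = 0.4367 + 0.5213 + 0.4767 + 0.2873 + 0.3925 + 0.3277
  = 2.4422 bits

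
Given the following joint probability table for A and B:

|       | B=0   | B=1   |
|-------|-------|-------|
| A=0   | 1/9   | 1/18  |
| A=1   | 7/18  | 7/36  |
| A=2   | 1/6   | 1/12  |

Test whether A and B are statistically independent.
Marginal P(A) (row sums):
  P(A=0) = 1/9 + 1/18 = 1/6
  P(A=1) = 7/18 + 7/36 = 7/12
  P(A=2) = 1/6 + 1/12 = 1/4
Marginal P(B) (column sums):
  P(B=0) = 1/9 + 7/18 + 1/6 = 2/3
  P(B=1) = 1/18 + 7/36 + 1/12 = 1/3

A and B are independent iff P(A=i,B=j) = P(A=i)·P(B=j) for every cell.
  P(A=0)·P(B=0) = 1/6 × 2/3 = 1/9 = P(A=0,B=0) ✓
  P(A=0)·P(B=1) = 1/6 × 1/3 = 1/18 = P(A=0,B=1) ✓
  P(A=1)·P(B=0) = 7/12 × 2/3 = 7/18 = P(A=1,B=0) ✓
  P(A=1)·P(B=1) = 7/12 × 1/3 = 7/36 = P(A=1,B=1) ✓
  P(A=2)·P(B=0) = 1/4 × 2/3 = 1/6 = P(A=2,B=0) ✓
  P(A=2)·P(B=1) = 1/4 × 1/3 = 1/12 = P(A=2,B=1) ✓

Yes, A and B are independent: every cell factors, so I(A;B) = 0 bits.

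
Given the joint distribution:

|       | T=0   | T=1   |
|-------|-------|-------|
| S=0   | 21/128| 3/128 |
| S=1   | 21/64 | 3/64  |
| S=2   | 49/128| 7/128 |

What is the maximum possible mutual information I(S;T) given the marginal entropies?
The upper bound on mutual information is I(S;T) ≤ min(H(S), H(T)).

Marginal P(S) (row sums):
  P(S=0) = 21/128 + 3/128 = 3/16
  P(S=1) = 21/64 + 3/64 = 3/8
  P(S=2) = 49/128 + 7/128 = 7/16
Marginal P(T) (column sums):
  P(T=0) = 21/128 + 21/64 + 49/128 = 7/8
  P(T=1) = 3/128 + 3/64 + 7/128 = 1/8

H(S) = -[(3/16)·log₂(3/16) + (3/8)·log₂(3/8) + (7/16)·log₂(7/16)]
  = 0.4528 + 0.5306 + 0.5218
  = 1.5052 bits
H(T) = -[(7/8)·log₂(7/8) + (1/8)·log₂(1/8)]
  = 0.1686 + 0.3750
  = 0.5436 bits

Maximum possible I(S;T) = min(1.5052, 0.5436) = 0.5436 bits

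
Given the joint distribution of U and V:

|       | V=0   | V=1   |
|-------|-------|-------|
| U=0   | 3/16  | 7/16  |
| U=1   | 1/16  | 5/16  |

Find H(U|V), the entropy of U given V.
Marginal P(V) (column sums):
  P(V=0) = 3/16 + 1/16 = 1/4
  P(V=1) = 7/16 + 5/16 = 3/4

H(U|V) = -Σ P(U,V)·log₂ P(U|V), where P(U|V) = P(U,V) / P(V)
  (U=0,V=0): P(U|V) = (3/16)/(1/4) = 3/4;  -(3/16)·log₂(3/4) = 0.0778
  (U=0,V=1): P(U|V) = (7/16)/(3/4) = 7/12;  -(7/16)·log₂(7/12) = 0.3402
  (U=1,V=0): P(U|V) = (1/16)/(1/4) = 1/4;  -(1/16)·log₂(1/4) = 0.1250
  (U=1,V=1): P(U|V) = (5/16)/(3/4) = 5/12;  -(5/16)·log₂(5/12) = 0.3947
H(U|V) = 0.0778 + 0.3402 + 0.1250 + 0.3947
  = 0.9377 bits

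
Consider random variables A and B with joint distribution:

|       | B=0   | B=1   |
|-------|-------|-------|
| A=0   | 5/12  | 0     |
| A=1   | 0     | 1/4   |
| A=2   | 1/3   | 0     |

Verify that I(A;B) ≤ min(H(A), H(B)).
Marginal P(A) (row sums):
  P(A=0) = 5/12 + 0 = 5/12
  P(A=1) = 0 + 1/4 = 1/4
  P(A=2) = 1/3 + 0 = 1/3
Marginal P(B) (column sums):
  P(B=0) = 5/12 + 0 + 1/3 = 3/4
  P(B=1) = 0 + 1/4 + 0 = 1/4

H(A) = -[(5/12)·log₂(5/12) + (1/4)·log₂(1/4) + (1/3)·log₂(1/3)]
  = 0.5263 + 0.5000 + 0.5283
  = 1.5546 bits
H(B) = -[(3/4)·log₂(3/4) + (1/4)·log₂(1/4)]
  = 0.3113 + 0.5000
  = 0.8113 bits
H(A,B) = -[(5/12)·log₂(5/12) + (1/4)·log₂(1/4) + (1/3)·log₂(1/3)]
  = 0.5263 + 0.5000 + 0.5283
  = 1.5546 bits

I(A;B) = H(A) + H(B) - H(A,B)
  = 1.5546 + 0.8113 - 1.5546
  = 0.8113 bits

min(H(A), H(B)) = min(1.5546, 0.8113) = 0.8113 bits
Since 0.8113 ≤ 0.8113, the bound is satisfied ✓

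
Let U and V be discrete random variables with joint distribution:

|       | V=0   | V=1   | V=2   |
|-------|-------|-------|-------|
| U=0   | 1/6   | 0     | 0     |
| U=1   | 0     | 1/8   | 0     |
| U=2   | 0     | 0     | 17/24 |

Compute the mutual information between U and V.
Marginal P(U) (row sums):
  P(U=0) = 1/6 + 0 + 0 = 1/6
  P(U=1) = 0 + 1/8 + 0 = 1/8
  P(U=2) = 0 + 0 + 17/24 = 17/24
Marginal P(V) (column sums):
  P(V=0) = 1/6 + 0 + 0 = 1/6
  P(V=1) = 0 + 1/8 + 0 = 1/8
  P(V=2) = 0 + 0 + 17/24 = 17/24

H(U) = -[(1/6)·log₂(1/6) + (1/8)·log₂(1/8) + (17/24)·log₂(17/24)]
  = 0.4308 + 0.3750 + 0.3524
  = 1.1582 bits
H(V) = -[(1/6)·log₂(1/6) + (1/8)·log₂(1/8) + (17/24)·log₂(17/24)]
  = 0.4308 + 0.3750 + 0.3524
  = 1.1582 bits
H(U,V) = -[(1/6)·log₂(1/6) + (1/8)·log₂(1/8) + (17/24)·log₂(17/24)]
  = 0.4308 + 0.3750 + 0.3524
  = 1.1582 bits

I(U;V) = H(U) + H(V) - H(U,V)
  = 1.1582 + 1.1582 - 1.1582
  = 1.1582 bits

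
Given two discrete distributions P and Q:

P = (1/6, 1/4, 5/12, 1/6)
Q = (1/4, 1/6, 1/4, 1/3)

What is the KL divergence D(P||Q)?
D(P||Q) = Σ P(i) log₂(P(i)/Q(i))
  i=0: (1/6) × log₂((1/6)/(1/4)) = (1/6) × log₂(2/3) = -0.0975
  i=1: (1/4) × log₂((1/4)/(1/6)) = (1/4) × log₂(3/2) = 0.1462
  i=2: (5/12) × log₂((5/12)/(1/4)) = (5/12) × log₂(5/3) = 0.3071
  i=3: (1/6) × log₂((1/6)/(1/3)) = (1/6) × log₂(1/2) = -0.1667
D(P||Q) = -0.0975 + 0.1462 + 0.3071 - 0.1667
  = 0.1891 bits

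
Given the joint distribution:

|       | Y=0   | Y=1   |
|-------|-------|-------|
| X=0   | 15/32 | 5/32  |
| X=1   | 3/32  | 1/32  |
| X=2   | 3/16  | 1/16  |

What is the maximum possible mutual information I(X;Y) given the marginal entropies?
The upper bound on mutual information is I(X;Y) ≤ min(H(X), H(Y)).

Marginal P(X) (row sums):
  P(X=0) = 15/32 + 5/32 = 5/8
  P(X=1) = 3/32 + 1/32 = 1/8
  P(X=2) = 3/16 + 1/16 = 1/4
Marginal P(Y) (column sums):
  P(Y=0) = 15/32 + 3/32 + 3/16 = 3/4
  P(Y=1) = 5/32 + 1/32 + 1/16 = 1/4

H(X) = -[(5/8)·log₂(5/8) + (1/8)·log₂(1/8) + (1/4)·log₂(1/4)]
  = 0.4238 + 0.3750 + 0.5000
  = 1.2988 bits
H(Y) = -[(3/4)·log₂(3/4) + (1/4)·log₂(1/4)]
  = 0.3113 + 0.5000
  = 0.8113 bits

Maximum possible I(X;Y) = min(1.2988, 0.8113) = 0.8113 bits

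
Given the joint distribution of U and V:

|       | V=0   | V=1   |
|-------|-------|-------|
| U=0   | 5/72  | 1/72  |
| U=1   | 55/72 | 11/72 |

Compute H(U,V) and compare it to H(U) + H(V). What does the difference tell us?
Marginal P(U) (row sums):
  P(U=0) = 5/72 + 1/72 = 1/12
  P(U=1) = 55/72 + 11/72 = 11/12
Marginal P(V) (column sums):
  P(V=0) = 5/72 + 55/72 = 5/6
  P(V=1) = 1/72 + 11/72 = 1/6

H(U,V) = -[(5/72)·log₂(5/72) + (1/72)·log₂(1/72) + (55/72)·log₂(55/72) + (11/72)·log₂(11/72)]
  = 0.2672 + 0.0857 + 0.2968 + 0.4141
  = 1.0638 bits
H(U) = -[(1/12)·log₂(1/12) + (11/12)·log₂(11/12)]
  = 0.2987 + 0.1151
  = 0.4138 bits
H(V) = -[(5/6)·log₂(5/6) + (1/6)·log₂(1/6)]
  = 0.2192 + 0.4308
  = 0.6500 bits

H(U) + H(V) = 0.4138 + 0.6500 = 1.0638 bits
Difference: H(U) + H(V) - H(U,V) = 1.0638 - 1.0638 = 0.0000 bits = I(U;V)

The difference is the mutual information; it is 0 here, so U and V are independent (the joint entropy equals the sum of the marginal entropies).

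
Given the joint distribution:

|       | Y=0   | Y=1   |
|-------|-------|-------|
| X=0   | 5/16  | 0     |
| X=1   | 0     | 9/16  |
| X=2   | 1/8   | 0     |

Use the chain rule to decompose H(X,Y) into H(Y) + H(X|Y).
By the chain rule: H(X,Y) = H(Y) + H(X|Y)

Marginal P(Y) (column sums):
  P(Y=0) = 5/16 + 0 + 1/8 = 7/16
  P(Y=1) = 0 + 9/16 + 0 = 9/16
H(Y) = -[(7/16)·log₂(7/16) + (9/16)·log₂(9/16)]
  = 0.5218 + 0.4669
  = 0.9887 bits
H(X|Y) = -Σ P(X,Y)·log₂ P(X|Y), where P(X|Y) = P(X,Y) / P(Y)
  (cells with P(X,Y) = 0 contribute 0)
  (X=0,Y=0): P(X|Y) = (5/16)/(7/16) = 5/7;  -(5/16)·log₂(5/7) = 0.1517
  (X=1,Y=1): P(X|Y) = (9/16)/(9/16) = 1;  -(9/16)·log₂(1) = 0.0000
  (X=2,Y=0): P(X|Y) = (1/8)/(7/16) = 2/7;  -(1/8)·log₂(2/7) = 0.2259
H(X|Y) = 0.1517 + 0.0000 + 0.2259
  = 0.3776 bits

H(X,Y) = H(Y) + H(X|Y) = 0.9887 + 0.3776 = 1.3663 bits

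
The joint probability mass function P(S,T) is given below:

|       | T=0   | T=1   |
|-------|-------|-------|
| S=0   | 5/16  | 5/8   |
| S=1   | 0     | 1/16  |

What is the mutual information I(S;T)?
Marginal P(S) (row sums):
  P(S=0) = 5/16 + 5/8 = 15/16
  P(S=1) = 0 + 1/16 = 1/16
Marginal P(T) (column sums):
  P(T=0) = 5/16 + 0 = 5/16
  P(T=1) = 5/8 + 1/16 = 11/16

H(S) = -[(15/16)·log₂(15/16) + (1/16)·log₂(1/16)]
  = 0.0873 + 0.2500
  = 0.3373 bits
H(T) = -[(5/16)·log₂(5/16) + (11/16)·log₂(11/16)]
  = 0.5244 + 0.3716
  = 0.8960 bits
H(S,T) = -[(5/16)·log₂(5/16) + (5/8)·log₂(5/8) + (1/16)·log₂(1/16)]
  = 0.5244 + 0.4238 + 0.2500
  = 1.1982 bits

I(S;T) = H(S) + H(T) - H(S,T)
  = 0.3373 + 0.8960 - 1.1982
  = 0.0351 bits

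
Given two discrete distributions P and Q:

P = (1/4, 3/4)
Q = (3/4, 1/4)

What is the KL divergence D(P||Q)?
D(P||Q) = Σ P(i) log₂(P(i)/Q(i))
  i=0: (1/4) × log₂((1/4)/(3/4)) = (1/4) × log₂(1/3) = -0.3962
  i=1: (3/4) × log₂((3/4)/(1/4)) = (3/4) × log₂(3) = 1.1887
D(P||Q) = -0.3962 + 1.1887
  = 0.7925 bits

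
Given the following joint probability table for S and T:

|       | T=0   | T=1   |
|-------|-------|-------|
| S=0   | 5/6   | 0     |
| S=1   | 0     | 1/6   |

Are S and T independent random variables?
Marginal P(S) (row sums):
  P(S=0) = 5/6 + 0 = 5/6
  P(S=1) = 0 + 1/6 = 1/6
Marginal P(T) (column sums):
  P(T=0) = 5/6 + 0 = 5/6
  P(T=1) = 0 + 1/6 = 1/6

S and T are independent iff P(S=i,T=j) = P(S=i)·P(T=j) for every cell.
  P(S=0)·P(T=0) = 5/6 × 5/6 = 25/36, but P(S=0,T=0) = 5/6 ✗

No, S and T are not independent. Quantitatively, I(S;T) > 0:

H(S) = -[(5/6)·log₂(5/6) + (1/6)·log₂(1/6)]
  = 0.2192 + 0.4308
  = 0.6500 bits
H(T) = -[(5/6)·log₂(5/6) + (1/6)·log₂(1/6)]
  = 0.2192 + 0.4308
  = 0.6500 bits
H(S,T) = -[(5/6)·log₂(5/6) + (1/6)·log₂(1/6)]
  = 0.2192 + 0.4308
  = 0.6500 bits
I(S;T) = H(S) + H(T) - H(S,T) = 0.6500 + 0.6500 - 0.6500 = 0.6500 bits > 0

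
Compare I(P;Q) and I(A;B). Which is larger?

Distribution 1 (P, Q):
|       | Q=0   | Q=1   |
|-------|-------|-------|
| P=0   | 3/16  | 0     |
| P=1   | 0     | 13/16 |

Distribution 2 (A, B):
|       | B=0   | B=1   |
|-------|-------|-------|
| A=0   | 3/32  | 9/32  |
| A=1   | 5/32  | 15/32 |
Distribution 1 (P, Q):
Marginal P(P) (row sums):
  P(P=0) = 3/16 + 0 = 3/16
  P(P=1) = 0 + 13/16 = 13/16
Marginal P(Q) (column sums):
  P(Q=0) = 3/16 + 0 = 3/16
  P(Q=1) = 0 + 13/16 = 13/16

H(P) = -[(3/16)·log₂(3/16) + (13/16)·log₂(13/16)]
  = 0.4528 + 0.2434
  = 0.6962 bits
H(Q) = -[(3/16)·log₂(3/16) + (13/16)·log₂(13/16)]
  = 0.4528 + 0.2434
  = 0.6962 bits
H(P,Q) = -[(3/16)·log₂(3/16) + (13/16)·log₂(13/16)]
  = 0.4528 + 0.2434
  = 0.6962 bits

I(P;Q) = H(P) + H(Q) - H(P,Q)
  = 0.6962 + 0.6962 - 0.6962
  = 0.6962 bits

Distribution 2 (A, B):
Marginal P(A) (row sums):
  P(A=0) = 3/32 + 9/32 = 3/8
  P(A=1) = 5/32 + 15/32 = 5/8
Marginal P(B) (column sums):
  P(B=0) = 3/32 + 5/32 = 1/4
  P(B=1) = 9/32 + 15/32 = 3/4

H(A) = -[(3/8)·log₂(3/8) + (5/8)·log₂(5/8)]
  = 0.5306 + 0.4238
  = 0.9544 bits
H(B) = -[(1/4)·log₂(1/4) + (3/4)·log₂(3/4)]
  = 0.5000 + 0.3113
  = 0.8113 bits
H(A,B) = -[(3/32)·log₂(3/32) + (9/32)·log₂(9/32) + (5/32)·log₂(5/32) + (15/32)·log₂(15/32)]
  = 0.3202 + 0.5147 + 0.4184 + 0.5124
  = 1.7657 bits

I(A;B) = H(A) + H(B) - H(A,B)
  = 0.9544 + 0.8113 - 1.7657
  = 0.0000 bits

I(P;Q) = 0.6962 bits > I(A;B) = 0.0000 bits, so (P, Q) has the higher mutual information (stronger dependence).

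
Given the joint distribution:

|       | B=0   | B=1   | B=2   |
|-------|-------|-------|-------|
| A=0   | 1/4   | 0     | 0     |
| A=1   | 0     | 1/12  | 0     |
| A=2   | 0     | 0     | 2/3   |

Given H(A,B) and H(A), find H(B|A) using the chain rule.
From the chain rule: H(A,B) = H(A) + H(B|A)
Therefore: H(B|A) = H(A,B) - H(A)

H(A,B) = -[(1/4)·log₂(1/4) + (1/12)·log₂(1/12) + (2/3)·log₂(2/3)]
  = 0.5000 + 0.2987 + 0.3900
  = 1.1887 bits
Marginal P(A) (row sums):
  P(A=0) = 1/4 + 0 + 0 = 1/4
  P(A=1) = 0 + 1/12 + 0 = 1/12
  P(A=2) = 0 + 0 + 2/3 = 2/3
H(A) = -[(1/4)·log₂(1/4) + (1/12)·log₂(1/12) + (2/3)·log₂(2/3)]
  = 0.5000 + 0.2987 + 0.3900
  = 1.1887 bits

H(B|A) = 1.1887 - 1.1887 = 0.0000 bits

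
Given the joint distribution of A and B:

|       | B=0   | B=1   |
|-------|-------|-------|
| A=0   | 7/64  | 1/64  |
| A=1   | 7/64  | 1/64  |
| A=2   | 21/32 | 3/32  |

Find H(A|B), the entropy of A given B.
Marginal P(B) (column sums):
  P(B=0) = 7/64 + 7/64 + 21/32 = 7/8
  P(B=1) = 1/64 + 1/64 + 3/32 = 1/8

H(A|B) = -Σ P(A,B)·log₂ P(A|B), where P(A|B) = P(A,B) / P(B)
  (A=0,B=0): P(A|B) = (7/64)/(7/8) = 1/8;  -(7/64)·log₂(1/8) = 0.3281
  (A=0,B=1): P(A|B) = (1/64)/(1/8) = 1/8;  -(1/64)·log₂(1/8) = 0.0469
  (A=1,B=0): P(A|B) = (7/64)/(7/8) = 1/8;  -(7/64)·log₂(1/8) = 0.3281
  (A=1,B=1): P(A|B) = (1/64)/(1/8) = 1/8;  -(1/64)·log₂(1/8) = 0.0469
  (A=2,B=0): P(A|B) = (21/32)/(7/8) = 3/4;  -(21/32)·log₂(3/4) = 0.2724
  (A=2,B=1): P(A|B) = (3/32)/(1/8) = 3/4;  -(3/32)·log₂(3/4) = 0.0389
H(A|B) = 0.3281 + 0.0469 + 0.3281 + 0.0469 + 0.2724 + 0.0389
  = 1.0613 bits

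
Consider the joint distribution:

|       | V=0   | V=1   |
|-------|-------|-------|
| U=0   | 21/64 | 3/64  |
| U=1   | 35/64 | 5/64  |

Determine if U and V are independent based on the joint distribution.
Marginal P(U) (row sums):
  P(U=0) = 21/64 + 3/64 = 3/8
  P(U=1) = 35/64 + 5/64 = 5/8
Marginal P(V) (column sums):
  P(V=0) = 21/64 + 35/64 = 7/8
  P(V=1) = 3/64 + 5/64 = 1/8

U and V are independent iff P(U=i,V=j) = P(U=i)·P(V=j) for every cell.
  P(U=0)·P(V=0) = 3/8 × 7/8 = 21/64 = P(U=0,V=0) ✓
  P(U=0)·P(V=1) = 3/8 × 1/8 = 3/64 = P(U=0,V=1) ✓
  P(U=1)·P(V=0) = 5/8 × 7/8 = 35/64 = P(U=1,V=0) ✓
  P(U=1)·P(V=1) = 5/8 × 1/8 = 5/64 = P(U=1,V=1) ✓

Yes, U and V are independent: every cell factors, so I(U;V) = 0 bits.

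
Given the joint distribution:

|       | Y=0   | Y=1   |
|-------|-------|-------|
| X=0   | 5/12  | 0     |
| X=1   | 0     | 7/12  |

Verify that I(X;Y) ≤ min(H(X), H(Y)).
Marginal P(X) (row sums):
  P(X=0) = 5/12 + 0 = 5/12
  P(X=1) = 0 + 7/12 = 7/12
Marginal P(Y) (column sums):
  P(Y=0) = 5/12 + 0 = 5/12
  P(Y=1) = 0 + 7/12 = 7/12

H(X) = -[(5/12)·log₂(5/12) + (7/12)·log₂(7/12)]
  = 0.5263 + 0.4536
  = 0.9799 bits
H(Y) = -[(5/12)·log₂(5/12) + (7/12)·log₂(7/12)]
  = 0.5263 + 0.4536
  = 0.9799 bits
H(X,Y) = -[(5/12)·log₂(5/12) + (7/12)·log₂(7/12)]
  = 0.5263 + 0.4536
  = 0.9799 bits

I(X;Y) = H(X) + H(Y) - H(X,Y)
  = 0.9799 + 0.9799 - 0.9799
  = 0.9799 bits

min(H(X), H(Y)) = min(0.9799, 0.9799) = 0.9799 bits
Since 0.9799 ≤ 0.9799, the bound is satisfied ✓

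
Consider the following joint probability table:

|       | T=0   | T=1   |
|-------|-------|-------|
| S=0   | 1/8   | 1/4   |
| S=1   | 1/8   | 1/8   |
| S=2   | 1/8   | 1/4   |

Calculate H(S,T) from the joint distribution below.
H(S,T) = -Σ P(S,T) log₂ P(S,T), summed over the non-zero cells:
H(S,T) = -[(1/8)·log₂(1/8) + (1/4)·log₂(1/4) + (1/8)·log₂(1/8) + (1/8)·log₂(1/8) + (1/8)·log₂(1/8) + (1/4)·log₂(1/4)]
  = 0.3750 + 0.5000 + 0.3750 + 0.3750 + 0.3750 + 0.5000
  = 2.5000 bits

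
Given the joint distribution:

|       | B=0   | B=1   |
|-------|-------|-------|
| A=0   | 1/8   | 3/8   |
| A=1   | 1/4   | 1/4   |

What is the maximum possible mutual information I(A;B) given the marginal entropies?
The upper bound on mutual information is I(A;B) ≤ min(H(A), H(B)).

Marginal P(A) (row sums):
  P(A=0) = 1/8 + 3/8 = 1/2
  P(A=1) = 1/4 + 1/4 = 1/2
Marginal P(B) (column sums):
  P(B=0) = 1/8 + 1/4 = 3/8
  P(B=1) = 3/8 + 1/4 = 5/8

H(A) = -[(1/2)·log₂(1/2) + (1/2)·log₂(1/2)]
  = 0.5000 + 0.5000
  = 1.0000 bits
H(B) = -[(3/8)·log₂(3/8) + (5/8)·log₂(5/8)]
  = 0.5306 + 0.4238
  = 0.9544 bits

Maximum possible I(A;B) = min(1.0000, 0.9544) = 0.9544 bits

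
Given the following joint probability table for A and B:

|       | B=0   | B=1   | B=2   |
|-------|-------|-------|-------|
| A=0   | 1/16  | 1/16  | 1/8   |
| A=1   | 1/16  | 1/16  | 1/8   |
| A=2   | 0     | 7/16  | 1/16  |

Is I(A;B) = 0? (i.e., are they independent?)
Marginal P(A) (row sums):
  P(A=0) = 1/16 + 1/16 + 1/8 = 1/4
  P(A=1) = 1/16 + 1/16 + 1/8 = 1/4
  P(A=2) = 0 + 7/16 + 1/16 = 1/2
Marginal P(B) (column sums):
  P(B=0) = 1/16 + 1/16 + 0 = 1/8
  P(B=1) = 1/16 + 1/16 + 7/16 = 9/16
  P(B=2) = 1/8 + 1/8 + 1/16 = 5/16

A and B are independent iff P(A=i,B=j) = P(A=i)·P(B=j) for every cell.
  P(A=0)·P(B=0) = 1/4 × 1/8 = 1/32, but P(A=0,B=0) = 1/16 ✗

No, A and B are not independent. Quantitatively, I(A;B) > 0:

H(A) = -[(1/4)·log₂(1/4) + (1/4)·log₂(1/4) + (1/2)·log₂(1/2)]
  = 0.5000 + 0.5000 + 0.5000
  = 1.5000 bits
H(B) = -[(1/8)·log₂(1/8) + (9/16)·log₂(9/16) + (5/16)·log₂(5/16)]
  = 0.3750 + 0.4669 + 0.5244
  = 1.3663 bits
H(A,B) = -[(1/16)·log₂(1/16) + (1/16)·log₂(1/16) + (1/8)·log₂(1/8) + (1/16)·log₂(1/16) + (1/16)·log₂(1/16) + (1/8)·log₂(1/8) + (7/16)·log₂(7/16) + (1/16)·log₂(1/16)]
  = 0.2500 + 0.2500 + 0.3750 + 0.2500 + 0.2500 + 0.3750 + 0.5218 + 0.2500
  = 2.5218 bits
I(A;B) = H(A) + H(B) - H(A,B) = 1.5000 + 1.3663 - 2.5218 = 0.3445 bits > 0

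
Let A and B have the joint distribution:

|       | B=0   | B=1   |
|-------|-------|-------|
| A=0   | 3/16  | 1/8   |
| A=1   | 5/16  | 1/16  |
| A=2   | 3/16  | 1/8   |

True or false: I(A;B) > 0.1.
Marginal P(A) (row sums):
  P(A=0) = 3/16 + 1/8 = 5/16
  P(A=1) = 5/16 + 1/16 = 3/8
  P(A=2) = 3/16 + 1/8 = 5/16
Marginal P(B) (column sums):
  P(B=0) = 3/16 + 5/16 + 3/16 = 11/16
  P(B=1) = 1/8 + 1/16 + 1/8 = 5/16

H(A) = -[(5/16)·log₂(5/16) + (3/8)·log₂(3/8) + (5/16)·log₂(5/16)]
  = 0.5244 + 0.5306 + 0.5244
  = 1.5794 bits
H(B) = -[(11/16)·log₂(11/16) + (5/16)·log₂(5/16)]
  = 0.3716 + 0.5244
  = 0.8960 bits
H(A,B) = -[(3/16)·log₂(3/16) + (1/8)·log₂(1/8) + (5/16)·log₂(5/16) + (1/16)·log₂(1/16) + (3/16)·log₂(3/16) + (1/8)·log₂(1/8)]
  = 0.4528 + 0.3750 + 0.5244 + 0.2500 + 0.4528 + 0.3750
  = 2.4300 bits

I(A;B) = H(A) + H(B) - H(A,B)
  = 1.5794 + 0.8960 - 2.4300
  = 0.0454 bits

False. I(A;B) = 0.0454 bits, which is ≤ 0.1 bits.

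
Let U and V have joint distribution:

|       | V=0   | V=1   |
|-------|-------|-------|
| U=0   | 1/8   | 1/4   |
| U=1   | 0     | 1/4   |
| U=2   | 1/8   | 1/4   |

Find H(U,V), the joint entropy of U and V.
H(U,V) = -Σ P(U,V) log₂ P(U,V), summed over the non-zero cells:
H(U,V) = -[(1/8)·log₂(1/8) + (1/4)·log₂(1/4) + (1/4)·log₂(1/4) + (1/8)·log₂(1/8) + (1/4)·log₂(1/4)]
  = 0.3750 + 0.5000 + 0.5000 + 0.3750 + 0.5000
  = 2.2500 bits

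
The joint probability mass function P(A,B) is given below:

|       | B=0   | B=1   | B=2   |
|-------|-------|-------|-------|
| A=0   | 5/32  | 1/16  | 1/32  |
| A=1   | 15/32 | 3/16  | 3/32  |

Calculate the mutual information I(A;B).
Marginal P(A) (row sums):
  P(A=0) = 5/32 + 1/16 + 1/32 = 1/4
  P(A=1) = 15/32 + 3/16 + 3/32 = 3/4
Marginal P(B) (column sums):
  P(B=0) = 5/32 + 15/32 = 5/8
  P(B=1) = 1/16 + 3/16 = 1/4
  P(B=2) = 1/32 + 3/32 = 1/8

H(A) = -[(1/4)·log₂(1/4) + (3/4)·log₂(3/4)]
  = 0.5000 + 0.3113
  = 0.8113 bits
H(B) = -[(5/8)·log₂(5/8) + (1/4)·log₂(1/4) + (1/8)·log₂(1/8)]
  = 0.4238 + 0.5000 + 0.3750
  = 1.2988 bits
H(A,B) = -[(5/32)·log₂(5/32) + (1/16)·log₂(1/16) + (1/32)·log₂(1/32) + (15/32)·log₂(15/32) + (3/16)·log₂(3/16) + (3/32)·log₂(3/32)]
  = 0.4184 + 0.2500 + 0.1563 + 0.5124 + 0.4528 + 0.3202
  = 2.1101 bits

I(A;B) = H(A) + H(B) - H(A,B)
  = 0.8113 + 1.2988 - 2.1101
  = 0.0000 bits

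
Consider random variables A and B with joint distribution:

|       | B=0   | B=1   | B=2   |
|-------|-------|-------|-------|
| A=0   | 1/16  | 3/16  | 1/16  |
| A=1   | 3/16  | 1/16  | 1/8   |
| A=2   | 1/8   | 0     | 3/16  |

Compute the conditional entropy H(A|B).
Marginal P(B) (column sums):
  P(B=0) = 1/16 + 3/16 + 1/8 = 3/8
  P(B=1) = 3/16 + 1/16 + 0 = 1/4
  P(B=2) = 1/16 + 1/8 + 3/16 = 3/8

H(A|B) = -Σ P(A,B)·log₂ P(A|B), where P(A|B) = P(A,B) / P(B)
  (cells with P(A,B) = 0 contribute 0)
  (A=0,B=0): P(A|B) = (1/16)/(3/8) = 1/6;  -(1/16)·log₂(1/6) = 0.1616
  (A=0,B=1): P(A|B) = (3/16)/(1/4) = 3/4;  -(3/16)·log₂(3/4) = 0.0778
  (A=0,B=2): P(A|B) = (1/16)/(3/8) = 1/6;  -(1/16)·log₂(1/6) = 0.1616
  (A=1,B=0): P(A|B) = (3/16)/(3/8) = 1/2;  -(3/16)·log₂(1/2) = 0.1875
  (A=1,B=1): P(A|B) = (1/16)/(1/4) = 1/4;  -(1/16)·log₂(1/4) = 0.1250
  (A=1,B=2): P(A|B) = (1/8)/(3/8) = 1/3;  -(1/8)·log₂(1/3) = 0.1981
  (A=2,B=0): P(A|B) = (1/8)/(3/8) = 1/3;  -(1/8)·log₂(1/3) = 0.1981
  (A=2,B=2): P(A|B) = (3/16)/(3/8) = 1/2;  -(3/16)·log₂(1/2) = 0.1875
H(A|B) = 0.1616 + 0.0778 + 0.1616 + 0.1875 + 0.1250 + 0.1981 + 0.1981 + 0.1875
  = 1.2972 bits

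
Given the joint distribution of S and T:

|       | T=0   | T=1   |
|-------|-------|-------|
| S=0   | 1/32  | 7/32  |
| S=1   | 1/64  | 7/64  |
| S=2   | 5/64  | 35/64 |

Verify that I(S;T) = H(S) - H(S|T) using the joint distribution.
Left side, from I(S;T) = H(S) + H(T) - H(S,T):
Marginal P(S) (row sums):
  P(S=0) = 1/32 + 7/32 = 1/4
  P(S=1) = 1/64 + 7/64 = 1/8
  P(S=2) = 5/64 + 35/64 = 5/8
Marginal P(T) (column sums):
  P(T=0) = 1/32 + 1/64 + 5/64 = 1/8
  P(T=1) = 7/32 + 7/64 + 35/64 = 7/8

H(S) = -[(1/4)·log₂(1/4) + (1/8)·log₂(1/8) + (5/8)·log₂(5/8)]
  = 0.5000 + 0.3750 + 0.4238
  = 1.2988 bits
H(T) = -[(1/8)·log₂(1/8) + (7/8)·log₂(7/8)]
  = 0.3750 + 0.1686
  = 0.5436 bits
H(S,T) = -[(1/32)·log₂(1/32) + (7/32)·log₂(7/32) + (1/64)·log₂(1/64) + (7/64)·log₂(7/64) + (5/64)·log₂(5/64) + (35/64)·log₂(35/64)]
  = 0.1563 + 0.4796 + 0.0938 + 0.3492 + 0.2873 + 0.4762
  = 1.8424 bits

I(S;T) = H(S) + H(T) - H(S,T)
  = 1.2988 + 0.5436 - 1.8424
  = 0.0000 bits

Right side, with H(S|T) computed directly from the conditional probabilities:
H(S|T) = -Σ P(S,T)·log₂ P(S|T), where P(S|T) = P(S,T) / P(T)
  (S=0,T=0): P(S|T) = (1/32)/(1/8) = 1/4;  -(1/32)·log₂(1/4) = 0.0625
  (S=0,T=1): P(S|T) = (7/32)/(7/8) = 1/4;  -(7/32)·log₂(1/4) = 0.4375
  (S=1,T=0): P(S|T) = (1/64)/(1/8) = 1/8;  -(1/64)·log₂(1/8) = 0.0469
  (S=1,T=1): P(S|T) = (7/64)/(7/8) = 1/8;  -(7/64)·log₂(1/8) = 0.3281
  (S=2,T=0): P(S|T) = (5/64)/(1/8) = 5/8;  -(5/64)·log₂(5/8) = 0.0530
  (S=2,T=1): P(S|T) = (35/64)/(7/8) = 5/8;  -(35/64)·log₂(5/8) = 0.3708
H(S|T) = 0.0625 + 0.4375 + 0.0469 + 0.3281 + 0.0530 + 0.3708
  = 1.2988 bits
H(S) - H(S|T) = 1.2988 - 1.2988 = 0.0000 bits

Both sides equal 0.0000 bits, so I(S;T) = H(S) - H(S|T) ✓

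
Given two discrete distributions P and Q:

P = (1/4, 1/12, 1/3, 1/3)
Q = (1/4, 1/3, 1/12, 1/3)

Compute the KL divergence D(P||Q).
D(P||Q) = Σ P(i) log₂(P(i)/Q(i))
  i=0: (1/4) × log₂((1/4)/(1/4)) = (1/4) × log₂(1) = 0.0000
  i=1: (1/12) × log₂((1/12)/(1/3)) = (1/12) × log₂(1/4) = -0.1667
  i=2: (1/3) × log₂((1/3)/(1/12)) = (1/3) × log₂(4) = 0.6667
  i=3: (1/3) × log₂((1/3)/(1/3)) = (1/3) × log₂(1) = 0.0000
D(P||Q) = 0.0000 - 0.1667 + 0.6667 + 0.0000
  = 0.5000 bits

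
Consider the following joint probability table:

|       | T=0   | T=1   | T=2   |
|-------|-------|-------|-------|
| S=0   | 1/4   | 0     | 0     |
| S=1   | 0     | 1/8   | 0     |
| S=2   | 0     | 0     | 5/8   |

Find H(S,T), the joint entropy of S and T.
H(S,T) = -Σ P(S,T) log₂ P(S,T), summed over the non-zero cells:
H(S,T) = -[(1/4)·log₂(1/4) + (1/8)·log₂(1/8) + (5/8)·log₂(5/8)]
  = 0.5000 + 0.3750 + 0.4238
  = 1.2988 bits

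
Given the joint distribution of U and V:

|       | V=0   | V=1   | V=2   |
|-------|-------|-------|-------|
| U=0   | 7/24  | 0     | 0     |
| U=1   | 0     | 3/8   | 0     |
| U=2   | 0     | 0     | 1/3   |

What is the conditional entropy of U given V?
Marginal P(V) (column sums):
  P(V=0) = 7/24 + 0 + 0 = 7/24
  P(V=1) = 0 + 3/8 + 0 = 3/8
  P(V=2) = 0 + 0 + 1/3 = 1/3

H(U|V) = -Σ P(U,V)·log₂ P(U|V), where P(U|V) = P(U,V) / P(V)
  (cells with P(U,V) = 0 contribute 0)
  (U=0,V=0): P(U|V) = (7/24)/(7/24) = 1;  -(7/24)·log₂(1) = 0.0000
  (U=1,V=1): P(U|V) = (3/8)/(3/8) = 1;  -(3/8)·log₂(1) = 0.0000
  (U=2,V=2): P(U|V) = (1/3)/(1/3) = 1;  -(1/3)·log₂(1) = 0.0000
H(U|V) = 0.0000 + 0.0000 + 0.0000
  = 0.0000 bits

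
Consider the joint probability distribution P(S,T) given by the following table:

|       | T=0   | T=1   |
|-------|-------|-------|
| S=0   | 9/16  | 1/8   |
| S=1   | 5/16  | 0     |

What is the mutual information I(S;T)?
Marginal P(S) (row sums):
  P(S=0) = 9/16 + 1/8 = 11/16
  P(S=1) = 5/16 + 0 = 5/16
Marginal P(T) (column sums):
  P(T=0) = 9/16 + 5/16 = 7/8
  P(T=1) = 1/8 + 0 = 1/8

H(S) = -[(11/16)·log₂(11/16) + (5/16)·log₂(5/16)]
  = 0.3716 + 0.5244
  = 0.8960 bits
H(T) = -[(7/8)·log₂(7/8) + (1/8)·log₂(1/8)]
  = 0.1686 + 0.3750
  = 0.5436 bits
H(S,T) = -[(9/16)·log₂(9/16) + (1/8)·log₂(1/8) + (5/16)·log₂(5/16)]
  = 0.4669 + 0.3750 + 0.5244
  = 1.3663 bits

I(S;T) = H(S) + H(T) - H(S,T)
  = 0.8960 + 0.5436 - 1.3663
  = 0.0733 bits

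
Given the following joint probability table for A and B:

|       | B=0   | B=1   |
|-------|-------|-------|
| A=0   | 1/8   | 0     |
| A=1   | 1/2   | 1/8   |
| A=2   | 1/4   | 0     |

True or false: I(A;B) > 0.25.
Marginal P(A) (row sums):
  P(A=0) = 1/8 + 0 = 1/8
  P(A=1) = 1/2 + 1/8 = 5/8
  P(A=2) = 1/4 + 0 = 1/4
Marginal P(B) (column sums):
  P(B=0) = 1/8 + 1/2 + 1/4 = 7/8
  P(B=1) = 0 + 1/8 + 0 = 1/8

H(A) = -[(1/8)·log₂(1/8) + (5/8)·log₂(5/8) + (1/4)·log₂(1/4)]
  = 0.3750 + 0.4238 + 0.5000
  = 1.2988 bits
H(B) = -[(7/8)·log₂(7/8) + (1/8)·log₂(1/8)]
  = 0.1686 + 0.3750
  = 0.5436 bits
H(A,B) = -[(1/8)·log₂(1/8) + (1/2)·log₂(1/2) + (1/8)·log₂(1/8) + (1/4)·log₂(1/4)]
  = 0.3750 + 0.5000 + 0.3750 + 0.5000
  = 1.7500 bits

I(A;B) = H(A) + H(B) - H(A,B)
  = 1.2988 + 0.5436 - 1.7500
  = 0.0924 bits

False. I(A;B) = 0.0924 bits, which is ≤ 0.25 bits.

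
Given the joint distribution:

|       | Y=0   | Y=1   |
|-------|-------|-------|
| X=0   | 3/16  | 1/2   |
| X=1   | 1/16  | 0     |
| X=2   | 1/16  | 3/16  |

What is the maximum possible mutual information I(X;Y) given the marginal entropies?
The upper bound on mutual information is I(X;Y) ≤ min(H(X), H(Y)).

Marginal P(X) (row sums):
  P(X=0) = 3/16 + 1/2 = 11/16
  P(X=1) = 1/16 + 0 = 1/16
  P(X=2) = 1/16 + 3/16 = 1/4
Marginal P(Y) (column sums):
  P(Y=0) = 3/16 + 1/16 + 1/16 = 5/16
  P(Y=1) = 1/2 + 0 + 3/16 = 11/16

H(X) = -[(11/16)·log₂(11/16) + (1/16)·log₂(1/16) + (1/4)·log₂(1/4)]
  = 0.3716 + 0.2500 + 0.5000
  = 1.1216 bits
H(Y) = -[(5/16)·log₂(5/16) + (11/16)·log₂(11/16)]
  = 0.5244 + 0.3716
  = 0.8960 bits

Maximum possible I(X;Y) = min(1.1216, 0.8960) = 0.8960 bits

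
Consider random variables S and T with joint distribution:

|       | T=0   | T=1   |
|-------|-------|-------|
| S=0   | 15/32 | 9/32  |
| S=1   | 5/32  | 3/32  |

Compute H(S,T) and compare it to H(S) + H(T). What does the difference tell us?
Marginal P(S) (row sums):
  P(S=0) = 15/32 + 9/32 = 3/4
  P(S=1) = 5/32 + 3/32 = 1/4
Marginal P(T) (column sums):
  P(T=0) = 15/32 + 5/32 = 5/8
  P(T=1) = 9/32 + 3/32 = 3/8

H(S,T) = -[(15/32)·log₂(15/32) + (9/32)·log₂(9/32) + (5/32)·log₂(5/32) + (3/32)·log₂(3/32)]
  = 0.5124 + 0.5147 + 0.4184 + 0.3202
  = 1.7657 bits
H(S) = -[(3/4)·log₂(3/4) + (1/4)·log₂(1/4)]
  = 0.3113 + 0.5000
  = 0.8113 bits
H(T) = -[(5/8)·log₂(5/8) + (3/8)·log₂(3/8)]
  = 0.4238 + 0.5306
  = 0.9544 bits

H(S) + H(T) = 0.8113 + 0.9544 = 1.7657 bits
Difference: H(S) + H(T) - H(S,T) = 1.7657 - 1.7657 = 0.0000 bits = I(S;T)

The difference is the mutual information; it is 0 here, so S and T are independent (the joint entropy equals the sum of the marginal entropies).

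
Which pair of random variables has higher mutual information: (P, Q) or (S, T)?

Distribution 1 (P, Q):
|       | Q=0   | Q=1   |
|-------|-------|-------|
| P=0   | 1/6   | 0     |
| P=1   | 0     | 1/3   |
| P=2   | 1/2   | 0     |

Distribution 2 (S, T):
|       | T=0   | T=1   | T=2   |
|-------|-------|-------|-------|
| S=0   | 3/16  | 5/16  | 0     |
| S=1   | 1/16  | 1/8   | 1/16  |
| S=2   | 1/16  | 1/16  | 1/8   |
Distribution 1 (P, Q):
Marginal P(P) (row sums):
  P(P=0) = 1/6 + 0 = 1/6
  P(P=1) = 0 + 1/3 = 1/3
  P(P=2) = 1/2 + 0 = 1/2
Marginal P(Q) (column sums):
  P(Q=0) = 1/6 + 0 + 1/2 = 2/3
  P(Q=1) = 0 + 1/3 + 0 = 1/3

H(P) = -[(1/6)·log₂(1/6) + (1/3)·log₂(1/3) + (1/2)·log₂(1/2)]
  = 0.4308 + 0.5283 + 0.5000
  = 1.4591 bits
H(Q) = -[(2/3)·log₂(2/3) + (1/3)·log₂(1/3)]
  = 0.3900 + 0.5283
  = 0.9183 bits
H(P,Q) = -[(1/6)·log₂(1/6) + (1/3)·log₂(1/3) + (1/2)·log₂(1/2)]
  = 0.4308 + 0.5283 + 0.5000
  = 1.4591 bits

I(P;Q) = H(P) + H(Q) - H(P,Q)
  = 1.4591 + 0.9183 - 1.4591
  = 0.9183 bits

Distribution 2 (S, T):
Marginal P(S) (row sums):
  P(S=0) = 3/16 + 5/16 + 0 = 1/2
  P(S=1) = 1/16 + 1/8 + 1/16 = 1/4
  P(S=2) = 1/16 + 1/16 + 1/8 = 1/4
Marginal P(T) (column sums):
  P(T=0) = 3/16 + 1/16 + 1/16 = 5/16
  P(T=1) = 5/16 + 1/8 + 1/16 = 1/2
  P(T=2) = 0 + 1/16 + 1/8 = 3/16

H(S) = -[(1/2)·log₂(1/2) + (1/4)·log₂(1/4) + (1/4)·log₂(1/4)]
  = 0.5000 + 0.5000 + 0.5000
  = 1.5000 bits
H(T) = -[(5/16)·log₂(5/16) + (1/2)·log₂(1/2) + (3/16)·log₂(3/16)]
  = 0.5244 + 0.5000 + 0.4528
  = 1.4772 bits
H(S,T) = -[(3/16)·log₂(3/16) + (5/16)·log₂(5/16) + (1/16)·log₂(1/16) + (1/8)·log₂(1/8) + (1/16)·log₂(1/16) + (1/16)·log₂(1/16) + (1/16)·log₂(1/16) + (1/8)·log₂(1/8)]
  = 0.4528 + 0.5244 + 0.2500 + 0.3750 + 0.2500 + 0.2500 + 0.2500 + 0.3750
  = 2.7272 bits

I(S;T) = H(S) + H(T) - H(S,T)
  = 1.5000 + 1.4772 - 2.7272
  = 0.2500 bits

I(P;Q) = 0.9183 bits > I(S;T) = 0.2500 bits, so (P, Q) has the higher mutual information (stronger dependence).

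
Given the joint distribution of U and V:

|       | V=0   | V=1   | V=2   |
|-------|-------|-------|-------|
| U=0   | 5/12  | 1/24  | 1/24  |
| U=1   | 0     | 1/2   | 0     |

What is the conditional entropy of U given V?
Marginal P(V) (column sums):
  P(V=0) = 5/12 + 0 = 5/12
  P(V=1) = 1/24 + 1/2 = 13/24
  P(V=2) = 1/24 + 0 = 1/24

H(U|V) = -Σ P(U,V)·log₂ P(U|V), where P(U|V) = P(U,V) / P(V)
  (cells with P(U,V) = 0 contribute 0)
  (U=0,V=0): P(U|V) = (5/12)/(5/12) = 1;  -(5/12)·log₂(1) = 0.0000
  (U=0,V=1): P(U|V) = (1/24)/(13/24) = 1/13;  -(1/24)·log₂(1/13) = 0.1542
  (U=0,V=2): P(U|V) = (1/24)/(1/24) = 1;  -(1/24)·log₂(1) = 0.0000
  (U=1,V=1): P(U|V) = (1/2)/(13/24) = 12/13;  -(1/2)·log₂(12/13) = 0.0577
H(U|V) = 0.0000 + 0.1542 + 0.0000 + 0.0577
  = 0.2119 bits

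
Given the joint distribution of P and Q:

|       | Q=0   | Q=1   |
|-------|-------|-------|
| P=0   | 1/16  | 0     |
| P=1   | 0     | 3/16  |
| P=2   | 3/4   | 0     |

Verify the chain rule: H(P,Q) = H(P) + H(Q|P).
Left side:
H(P,Q) = -[(1/16)·log₂(1/16) + (3/16)·log₂(3/16) + (3/4)·log₂(3/4)]
  = 0.2500 + 0.4528 + 0.3113
  = 1.0141 bits

Right side:
Marginal P(P) (row sums):
  P(P=0) = 1/16 + 0 = 1/16
  P(P=1) = 0 + 3/16 = 3/16
  P(P=2) = 3/4 + 0 = 3/4
H(P) = -[(1/16)·log₂(1/16) + (3/16)·log₂(3/16) + (3/4)·log₂(3/4)]
  = 0.2500 + 0.4528 + 0.3113
  = 1.0141 bits
H(Q|P) = -Σ P(P,Q)·log₂ P(Q|P), where P(Q|P) = P(P,Q) / P(P)
  (cells with P(P,Q) = 0 contribute 0)
  (P=0,Q=0): P(Q|P) = (1/16)/(1/16) = 1;  -(1/16)·log₂(1) = 0.0000
  (P=1,Q=1): P(Q|P) = (3/16)/(3/16) = 1;  -(3/16)·log₂(1) = 0.0000
  (P=2,Q=0): P(Q|P) = (3/4)/(3/4) = 1;  -(3/4)·log₂(1) = 0.0000
H(Q|P) = 0.0000 + 0.0000 + 0.0000
  = 0.0000 bits
H(P) + H(Q|P) = 1.0141 + 0.0000 = 1.0141 bits

Both sides equal 1.0141 bits, so the chain rule holds ✓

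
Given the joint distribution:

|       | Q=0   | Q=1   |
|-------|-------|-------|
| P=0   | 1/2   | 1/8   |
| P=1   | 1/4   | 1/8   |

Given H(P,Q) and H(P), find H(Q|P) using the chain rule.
From the chain rule: H(P,Q) = H(P) + H(Q|P)
Therefore: H(Q|P) = H(P,Q) - H(P)

H(P,Q) = -[(1/2)·log₂(1/2) + (1/8)·log₂(1/8) + (1/4)·log₂(1/4) + (1/8)·log₂(1/8)]
  = 0.5000 + 0.3750 + 0.5000 + 0.3750
  = 1.7500 bits
Marginal P(P) (row sums):
  P(P=0) = 1/2 + 1/8 = 5/8
  P(P=1) = 1/4 + 1/8 = 3/8
H(P) = -[(5/8)·log₂(5/8) + (3/8)·log₂(3/8)]
  = 0.4238 + 0.5306
  = 0.9544 bits

H(Q|P) = 1.7500 - 0.9544 = 0.7956 bits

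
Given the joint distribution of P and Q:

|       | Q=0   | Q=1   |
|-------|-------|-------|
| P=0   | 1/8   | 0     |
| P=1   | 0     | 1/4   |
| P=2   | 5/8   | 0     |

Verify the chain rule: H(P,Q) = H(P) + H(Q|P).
Left side:
H(P,Q) = -[(1/8)·log₂(1/8) + (1/4)·log₂(1/4) + (5/8)·log₂(5/8)]
  = 0.3750 + 0.5000 + 0.4238
  = 1.2988 bits

Right side:
Marginal P(P) (row sums):
  P(P=0) = 1/8 + 0 = 1/8
  P(P=1) = 0 + 1/4 = 1/4
  P(P=2) = 5/8 + 0 = 5/8
H(P) = -[(1/8)·log₂(1/8) + (1/4)·log₂(1/4) + (5/8)·log₂(5/8)]
  = 0.3750 + 0.5000 + 0.4238
  = 1.2988 bits
H(Q|P) = -Σ P(P,Q)·log₂ P(Q|P), where P(Q|P) = P(P,Q) / P(P)
  (cells with P(P,Q) = 0 contribute 0)
  (P=0,Q=0): P(Q|P) = (1/8)/(1/8) = 1;  -(1/8)·log₂(1) = 0.0000
  (P=1,Q=1): P(Q|P) = (1/4)/(1/4) = 1;  -(1/4)·log₂(1) = 0.0000
  (P=2,Q=0): P(Q|P) = (5/8)/(5/8) = 1;  -(5/8)·log₂(1) = 0.0000
H(Q|P) = 0.0000 + 0.0000 + 0.0000
  = 0.0000 bits
H(P) + H(Q|P) = 1.2988 + 0.0000 = 1.2988 bits

Both sides equal 1.2988 bits, so the chain rule holds ✓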